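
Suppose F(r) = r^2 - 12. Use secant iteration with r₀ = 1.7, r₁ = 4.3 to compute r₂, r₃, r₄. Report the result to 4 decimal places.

3.2183, 3.4368, 3.4651

F(1.7) = -9.110000, F(4.3) = 6.490000
r₂ = 4.300000 − 6.490000·(4.300000 − 1.700000) / (6.490000 − (-9.110000)) = 4.300000 − (16.874000)/(15.600000) = 3.218333
F(3.218333) = -1.642331
r₃ = 3.218333 − (-1.642331)·(3.218333 − 4.300000) / (-1.642331 − 6.490000) = 3.218333 − (1.776454)/(-8.132331) = 3.436777
F(3.436777) = -0.188565
r₄ = 3.436777 − (-0.188565)·(3.436777 − 3.218333) / (-0.188565 − (-1.642331)) = 3.436777 − (-0.041191)/(1.453765) = 3.465111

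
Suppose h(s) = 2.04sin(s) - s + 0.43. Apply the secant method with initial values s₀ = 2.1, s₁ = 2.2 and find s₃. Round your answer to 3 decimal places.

h(2.1) = 0.09095, h(2.2) = -0.12067
s₂ = 2.20000 − (-0.12067)·(2.20000 − 2.10000) / (-0.12067 − 0.09095) = 2.20000 − (-0.01207)/(-0.21161) = 2.14298
h(2.14298) = 0.00209
s₃ = 2.14298 − 0.00209·(2.14298 − 2.20000) / (0.00209 − (-0.12067)) = 2.14298 − (-0.00012)/(0.12276) = 2.14395

2.144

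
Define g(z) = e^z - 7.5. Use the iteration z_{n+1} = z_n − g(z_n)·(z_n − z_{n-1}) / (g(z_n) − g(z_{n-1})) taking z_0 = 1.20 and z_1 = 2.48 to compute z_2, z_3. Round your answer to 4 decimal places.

g(1.20) = -4.179883, g(2.48) = 4.441264
z_2 = 2.480000 − 4.441264·(2.480000 − 1.200000) / (4.441264 − (-4.179883)) = 2.480000 − (5.684818)/(8.621147) = 1.820596
g(1.820596) = -1.324462
z_3 = 1.820596 − (-1.324462)·(1.820596 − 2.480000) / (-1.324462 − 4.441264) = 1.820596 − (0.873355)/(-5.765726) = 1.972070

1.8206, 1.9721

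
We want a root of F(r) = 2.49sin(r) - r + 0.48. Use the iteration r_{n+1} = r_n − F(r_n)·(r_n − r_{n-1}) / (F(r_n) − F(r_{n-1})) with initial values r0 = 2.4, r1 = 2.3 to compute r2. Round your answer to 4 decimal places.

F(2.4) = -0.238097, F(2.3) = 0.036806
r2 = 2.300000 − 0.036806·(2.300000 − 2.400000) / (0.036806 − (-0.238097)) = 2.300000 − (-0.003681)/(0.274903) = 2.313389

2.3134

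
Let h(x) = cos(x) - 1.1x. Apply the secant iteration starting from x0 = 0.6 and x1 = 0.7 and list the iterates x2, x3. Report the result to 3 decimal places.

h(0.6) = 0.16534, h(0.7) = -0.00516
x2 = 0.70000 − (-0.00516)·(0.70000 − 0.60000) / (-0.00516 − 0.16534) = 0.70000 − (-0.00052)/(-0.17049) = 0.69697
h(0.69697) = 0.00012
x3 = 0.69697 − 0.00012·(0.69697 − 0.70000) / (0.00012 − (-0.00516)) = 0.69697 − (0.00000)/(0.00527) = 0.69704

0.697, 0.697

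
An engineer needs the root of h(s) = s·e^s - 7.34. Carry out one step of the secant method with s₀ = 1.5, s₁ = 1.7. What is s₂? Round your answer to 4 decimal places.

1.5478

h(1.5) = -0.617466, h(1.7) = 1.965711
s₂ = 1.700000 − 1.965711·(1.700000 − 1.500000) / (1.965711 − (-0.617466)) = 1.700000 − (0.393142)/(2.583177) = 1.547807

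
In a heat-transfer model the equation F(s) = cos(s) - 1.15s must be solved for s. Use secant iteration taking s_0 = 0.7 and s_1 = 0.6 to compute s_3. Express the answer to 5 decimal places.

0.67752

F(0.7) = -0.0401578, F(0.6) = 0.1353356
s_2 = 0.6000000 − 0.1353356·(0.6000000 − 0.7000000) / (0.1353356 − (-0.0401578)) = 0.6000000 − (-0.0135336)/(0.1754934) = 0.6771172
F(0.6771172) = 0.0006974
s_3 = 0.6771172 − 0.0006974·(0.6771172 − 0.6000000) / (0.0006974 − 0.1353356) = 0.6771172 − (0.0000538)/(-0.1346382) = 0.6775166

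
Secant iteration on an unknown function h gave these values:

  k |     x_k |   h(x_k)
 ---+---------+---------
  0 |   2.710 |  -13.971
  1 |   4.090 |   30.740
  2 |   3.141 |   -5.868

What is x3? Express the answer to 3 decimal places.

x3 = 3.141 − (-5.868)·(3.141 − 4.090) / (-5.868 − 30.740)
   = 3.141 − (5.56873)/(-36.60800) = 3.29312

3.293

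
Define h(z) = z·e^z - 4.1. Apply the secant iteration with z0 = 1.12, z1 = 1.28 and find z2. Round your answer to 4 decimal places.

h(1.12) = -0.667363, h(1.28) = 0.503699
z2 = 1.280000 − 0.503699·(1.280000 − 1.120000) / (0.503699 − (-0.667363)) = 1.280000 − (0.080592)/(1.171062) = 1.211181

1.2112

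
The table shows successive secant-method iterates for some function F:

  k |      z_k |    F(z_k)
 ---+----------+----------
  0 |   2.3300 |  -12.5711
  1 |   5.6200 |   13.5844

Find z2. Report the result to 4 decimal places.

3.9113

z2 = 5.6200 − 13.5844·(5.6200 − 2.3300) / (13.5844 − (-12.5711))
   = 5.6200 − (44.692676)/(26.155500) = 3.911270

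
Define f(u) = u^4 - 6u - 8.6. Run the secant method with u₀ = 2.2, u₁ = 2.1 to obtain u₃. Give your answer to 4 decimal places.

2.1540

f(2.2) = 1.625600, f(2.1) = -1.751900
u₂ = 2.100000 − (-1.751900)·(2.100000 − 2.200000) / (-1.751900 − 1.625600) = 2.100000 − (0.175190)/(-3.377500) = 2.151870
f(2.151870) = -0.069287
u₃ = 2.151870 − (-0.069287)·(2.151870 − 2.100000) / (-0.069287 − (-1.751900)) = 2.151870 − (-0.003594)/(1.682613) = 2.154006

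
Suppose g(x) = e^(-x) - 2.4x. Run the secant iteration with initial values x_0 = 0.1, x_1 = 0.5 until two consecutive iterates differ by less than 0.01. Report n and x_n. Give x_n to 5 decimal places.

g(0.1) = 0.6648374, g(0.5) = -0.5934693
x_2 = 0.5000000 − (-0.5934693)·(0.4000000)/(-1.2583068) = 0.3113435;  |Δ| = 0.1886565
g(0.3113435) = -0.0147622
x_3 = 0.3113435 − (-0.0147622)·(-0.1886565)/(0.5787071) = 0.3065311;  |Δ| = 0.0048124
|x_3 − x_2| = 0.0048124 < 0.01

n = 3, x_n = 0.30653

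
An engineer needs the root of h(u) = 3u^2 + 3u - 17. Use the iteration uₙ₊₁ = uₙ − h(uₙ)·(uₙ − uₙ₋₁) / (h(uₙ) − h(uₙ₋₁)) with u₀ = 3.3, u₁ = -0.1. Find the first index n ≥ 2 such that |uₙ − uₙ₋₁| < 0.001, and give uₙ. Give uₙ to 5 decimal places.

h(3.3) = 25.5700000, h(-0.1) = -17.2700000
u₂ = -0.1000000 − (-17.2700000)·(-3.4000000)/(-42.8400000) = 1.2706349;  |Δ| = 1.3706349
h(1.2706349) = -8.3445559
u₃ = 1.2706349 − (-8.3445559)·(1.3706349)/(8.9254441) = 2.5520658;  |Δ| = 1.2814309
h(2.5520658) = 10.1953172
u₄ = 2.5520658 − 10.1953172·(1.2814309)/(18.5398731) = 1.8473903;  |Δ| = 0.7046755
h(1.8473903) = -1.2192762
u₅ = 1.8473903 − (-1.2192762)·(-0.7046755)/(-11.4145934) = 1.9226619;  |Δ| = 0.0752715
h(1.9226619) = -0.1421286
u₆ = 1.9226619 − (-0.1421286)·(0.0752715)/(1.0771476) = 1.9325939;  |Δ| = 0.0099320
h(1.9325939) = 0.0025387
u₇ = 1.9325939 − 0.0025387·(0.0099320)/(0.1446673) = 1.9324196;  |Δ| = 0.0001743
|u₇ − u₆| = 0.0001743 < 0.001

n = 7, uₙ = 1.93242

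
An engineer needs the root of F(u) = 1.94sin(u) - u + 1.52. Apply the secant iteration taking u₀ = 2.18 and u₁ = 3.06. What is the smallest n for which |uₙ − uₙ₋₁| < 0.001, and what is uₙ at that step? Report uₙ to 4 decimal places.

n = 5, uₙ = 2.5698

F(2.18) = 0.931002, F(3.06) = -1.381886
u₂ = 3.060000 − (-1.381886)·(0.880000)/(-2.312887) = 2.534225;  |Δ| = 0.525775
F(2.534225) = 0.092950
u₃ = 2.534225 − 0.092950·(-0.525775)/(1.474835) = 2.567361;  |Δ| = 0.033136
F(2.567361) = 0.006428
u₄ = 2.567361 − 0.006428·(0.033136)/(-0.086522) = 2.569823;  |Δ| = 0.002462
F(2.569823) = -0.000047
u₅ = 2.569823 − (-0.000047)·(0.002462)/(-0.006475) = 2.569805;  |Δ| = 0.000018
|u₅ − u₄| = 0.000018 < 0.001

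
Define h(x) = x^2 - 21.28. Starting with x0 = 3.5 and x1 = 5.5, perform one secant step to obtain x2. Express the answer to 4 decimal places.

h(3.5) = -9.030000, h(5.5) = 8.970000
x2 = 5.500000 − 8.970000·(5.500000 − 3.500000) / (8.970000 − (-9.030000)) = 5.500000 − (17.940000)/(18.000000) = 4.503333

4.5033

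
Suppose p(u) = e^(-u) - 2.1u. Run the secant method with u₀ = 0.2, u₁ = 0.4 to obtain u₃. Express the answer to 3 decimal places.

0.339

p(0.2) = 0.39873, p(0.4) = -0.16968
u₂ = 0.40000 − (-0.16968)·(0.40000 − 0.20000) / (-0.16968 − 0.39873) = 0.40000 − (-0.03394)/(-0.56841) = 0.34030
p(0.34030) = -0.00306
u₃ = 0.34030 − (-0.00306)·(0.34030 − 0.40000) / (-0.00306 − (-0.16968)) = 0.34030 − (0.00018)/(0.16662) = 0.33920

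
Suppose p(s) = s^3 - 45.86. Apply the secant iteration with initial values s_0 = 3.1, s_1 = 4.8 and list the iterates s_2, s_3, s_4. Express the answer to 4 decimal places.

3.4381, 3.5397, 3.5810

p(3.1) = -16.069000, p(4.8) = 64.732000
s_2 = 4.800000 − 64.732000·(4.800000 − 3.100000) / (64.732000 − (-16.069000)) = 4.800000 − (110.044400)/(80.801000) = 3.438081
p(3.438081) = -5.220497
s_3 = 3.438081 − (-5.220497)·(3.438081 − 4.800000) / (-5.220497 − 64.732000) = 3.438081 − (7.109892)/(-69.952497) = 3.539720
p(3.539720) = -1.508659
s_4 = 3.539720 − (-1.508659)·(3.539720 − 3.438081) / (-1.508659 − (-5.220497)) = 3.539720 − (-0.153338)/(3.711838) = 3.581031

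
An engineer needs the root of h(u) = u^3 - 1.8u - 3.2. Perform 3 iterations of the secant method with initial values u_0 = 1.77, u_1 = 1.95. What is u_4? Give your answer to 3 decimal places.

1.873

h(1.77) = -0.84077, h(1.95) = 0.70487
u_2 = 1.95000 − 0.70487·(1.95000 − 1.77000) / (0.70487 − (-0.84077)) = 1.95000 − (0.12688)/(1.54564) = 1.86791
h(1.86791) = -0.04491
u_3 = 1.86791 − (-0.04491)·(1.86791 − 1.95000) / (-0.04491 − 0.70487) = 1.86791 − (0.00369)/(-0.74979) = 1.87283
h(1.87283) = -0.00216
u_4 = 1.87283 − (-0.00216)·(1.87283 − 1.86791) / (-0.00216 − (-0.04491)) = 1.87283 − (-0.00001)/(0.04275) = 1.87308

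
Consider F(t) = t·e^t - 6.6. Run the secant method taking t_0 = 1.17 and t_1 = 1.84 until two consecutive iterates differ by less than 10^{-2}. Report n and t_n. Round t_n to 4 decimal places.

n = 5, t_n = 1.4890

F(1.17) = -2.830269, F(1.84) = 4.985630
t_2 = 1.840000 − 4.985630·(0.670000)/(7.815899) = 1.412618;  |Δ| = 0.427382
F(1.412618) = -0.798809
t_3 = 1.412618 − (-0.798809)·(-0.427382)/(-5.784440) = 1.471638;  |Δ| = 0.059020
F(1.471638) = -0.189007
t_4 = 1.471638 − (-0.189007)·(0.059020)/(0.609802) = 1.489931;  |Δ| = 0.018293
F(1.489931) = 0.010511
t_5 = 1.489931 − 0.010511·(0.018293)/(0.199518) = 1.488967;  |Δ| = 0.000964
|t_5 − t_4| = 0.000964 < 10^{-2}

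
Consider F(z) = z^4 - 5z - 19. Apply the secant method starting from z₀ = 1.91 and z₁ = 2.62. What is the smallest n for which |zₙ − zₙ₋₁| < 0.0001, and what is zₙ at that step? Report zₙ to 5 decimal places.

n = 6, zₙ = 2.35535

F(1.91) = -15.2413664, F(2.62) = 15.0199874
z₂ = 2.6200000 − 15.0199874·(0.7100000)/(30.2613538) = 2.2675970;  |Δ| = 0.3524030
F(2.2675970) = -3.8978594
z₃ = 2.2675970 − (-3.8978594)·(-0.3524030)/(-18.9178468) = 2.3402066;  |Δ| = 0.0726096
F(2.3402066) = -0.7082465
z₄ = 2.3402066 − (-0.7082465)·(0.0726096)/(3.1896129) = 2.3563294;  |Δ| = 0.0161228
F(2.3563294) = 0.0462589
z₅ = 2.3563294 − 0.0462589·(0.0161228)/(0.7545054) = 2.3553409;  |Δ| = 0.0009885
F(2.3553409) = -0.0004960
z₆ = 2.3553409 − (-0.0004960)·(-0.0009885)/(-0.0467549) = 2.3553514;  |Δ| = 0.0000105
|z₆ − z₅| = 0.0000105 < 0.0001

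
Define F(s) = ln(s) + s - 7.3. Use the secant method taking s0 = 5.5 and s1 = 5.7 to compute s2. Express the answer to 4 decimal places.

F(5.5) = -0.095252, F(5.7) = 0.140466
s2 = 5.700000 − 0.140466·(5.700000 − 5.500000) / (0.140466 − (-0.095252)) = 5.700000 − (0.028093)/(0.235718) = 5.580818

5.5808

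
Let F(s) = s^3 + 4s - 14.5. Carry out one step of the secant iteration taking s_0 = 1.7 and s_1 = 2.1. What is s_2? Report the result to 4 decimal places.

1.8874

F(1.7) = -2.787000, F(2.1) = 3.161000
s_2 = 2.100000 − 3.161000·(2.100000 − 1.700000) / (3.161000 − (-2.787000)) = 2.100000 − (1.264400)/(5.948000) = 1.887424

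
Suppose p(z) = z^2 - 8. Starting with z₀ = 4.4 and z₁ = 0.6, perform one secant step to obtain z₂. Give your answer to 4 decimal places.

2.1280

p(4.4) = 11.360000, p(0.6) = -7.640000
z₂ = 0.600000 − (-7.640000)·(0.600000 − 4.400000) / (-7.640000 − 11.360000) = 0.600000 − (29.032000)/(-19.000000) = 2.128000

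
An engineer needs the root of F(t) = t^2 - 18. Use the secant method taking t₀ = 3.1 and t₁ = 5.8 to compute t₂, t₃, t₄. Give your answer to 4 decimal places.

F(3.1) = -8.390000, F(5.8) = 15.640000
t₂ = 5.800000 − 15.640000·(5.800000 − 3.100000) / (15.640000 − (-8.390000)) = 5.800000 − (42.228000)/(24.030000) = 4.042697
F(4.042697) = -1.656604
t₃ = 4.042697 − (-1.656604)·(4.042697 − 5.800000) / (-1.656604 − 15.640000) = 4.042697 − (2.911156)/(-17.296604) = 4.211005
F(4.211005) = -0.267441
t₄ = 4.211005 − (-0.267441)·(4.211005 − 4.042697) / (-0.267441 − (-1.656604)) = 4.211005 − (-0.045012)/(1.389163) = 4.243407

4.0427, 4.2110, 4.2434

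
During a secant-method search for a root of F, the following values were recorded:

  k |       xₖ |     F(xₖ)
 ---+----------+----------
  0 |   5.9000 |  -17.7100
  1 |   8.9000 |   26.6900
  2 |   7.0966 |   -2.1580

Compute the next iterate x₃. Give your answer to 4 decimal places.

x₃ = 7.0966 − (-2.1580)·(7.0966 − 8.9000) / (-2.1580 − 26.6900)
   = 7.0966 − (3.891737)/(-28.848000) = 7.231505

7.2315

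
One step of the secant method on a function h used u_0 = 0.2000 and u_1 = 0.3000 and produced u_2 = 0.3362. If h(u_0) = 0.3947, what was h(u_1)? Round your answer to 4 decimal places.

0.1049

The secant line through (0.2000, 0.3947) and (0.3000, h(u_1)) crosses zero at u_2 = 0.3362.
So (0.2000, 0.3947), (0.3000, h(u_1)), (0.3362, 0) are collinear:
h(u_1) = 0.3947 · (0.3000 − 0.3362) / (0.2000 − 0.3362) = 0.3947 · (-0.036200)/(-0.136200) = 0.104906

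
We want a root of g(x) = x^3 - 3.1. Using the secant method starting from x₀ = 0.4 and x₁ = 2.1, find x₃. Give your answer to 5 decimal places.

g(0.4) = -3.0360000, g(2.1) = 6.1610000
x₂ = 2.1000000 − 6.1610000·(2.1000000 − 0.4000000) / (6.1610000 − (-3.0360000)) = 2.1000000 − (10.4737000)/(9.1970000) = 0.9611830
g(0.9611830) = -2.2119892
x₃ = 0.9611830 − (-2.2119892)·(0.9611830 − 2.1000000) / (-2.2119892 − 6.1610000) = 0.9611830 − (2.5190509)/(-8.3729892) = 1.2620374

1.26204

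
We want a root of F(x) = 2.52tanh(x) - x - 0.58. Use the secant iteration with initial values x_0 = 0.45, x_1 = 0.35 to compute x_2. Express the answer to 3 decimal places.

F(0.45) = 0.03319, F(0.35) = -0.08233
x_2 = 0.35000 − (-0.08233)·(0.35000 − 0.45000) / (-0.08233 − 0.03319) = 0.35000 − (0.00823)/(-0.11552) = 0.42127

0.421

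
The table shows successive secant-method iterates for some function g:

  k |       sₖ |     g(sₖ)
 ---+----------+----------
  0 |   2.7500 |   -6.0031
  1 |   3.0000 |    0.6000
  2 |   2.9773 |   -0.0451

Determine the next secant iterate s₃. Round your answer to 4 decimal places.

2.9789

s₃ = 2.9773 − (-0.0451)·(2.9773 − 3.0000) / (-0.0451 − 0.6000)
   = 2.9773 − (0.001024)/(-0.645100) = 2.978887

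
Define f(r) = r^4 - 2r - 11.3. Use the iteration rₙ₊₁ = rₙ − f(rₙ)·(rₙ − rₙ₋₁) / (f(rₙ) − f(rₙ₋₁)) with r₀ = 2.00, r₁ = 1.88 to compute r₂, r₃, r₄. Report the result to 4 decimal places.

f(2.00) = 0.700000, f(1.88) = -2.568017
r₂ = 1.880000 − (-2.568017)·(1.880000 − 2.000000) / (-2.568017 − 0.700000) = 1.880000 − (0.308162)/(-3.268017) = 1.974296
f(1.974296) = -0.055389
r₃ = 1.974296 − (-0.055389)·(1.974296 − 1.880000) / (-0.055389 − (-2.568017)) = 1.974296 − (-0.005223)/(2.512628) = 1.976375
f(1.976375) = 0.004541
r₄ = 1.976375 − 0.004541·(1.976375 − 1.974296) / (0.004541 − (-0.055389)) = 1.976375 − (0.000009)/(0.059930) = 1.976218

1.9743, 1.9764, 1.9762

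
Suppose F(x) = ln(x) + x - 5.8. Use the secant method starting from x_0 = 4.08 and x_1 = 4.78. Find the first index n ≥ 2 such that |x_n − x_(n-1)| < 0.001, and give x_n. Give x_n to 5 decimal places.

F(4.08) = -0.3139030, F(4.78) = 0.5444405
x_2 = 4.7800000 − 0.5444405·(0.7000000)/(0.8583436) = 4.3359955;  |Δ| = 0.4440045
F(4.3359955) = 0.0029468
x_3 = 4.3359955 − 0.0029468·(-0.4440045)/(-0.5414938) = 4.3335793;  |Δ| = 0.0024162
F(4.3335793) = -0.0000269
x_4 = 4.3335793 − (-0.0000269)·(-0.0024162)/(-0.0029736) = 4.3336011;  |Δ| = 0.0000218
|x_4 − x_3| = 0.0000218 < 0.001

n = 4, x_n = 4.33360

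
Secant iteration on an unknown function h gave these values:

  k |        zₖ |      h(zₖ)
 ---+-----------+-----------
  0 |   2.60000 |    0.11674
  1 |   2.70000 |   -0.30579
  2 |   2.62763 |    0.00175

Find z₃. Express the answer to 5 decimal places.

2.62804

z₃ = 2.62763 − 0.00175·(2.62763 − 2.70000) / (0.00175 − (-0.30579))
   = 2.62763 − (-0.0001266)/(0.3075400) = 2.6280418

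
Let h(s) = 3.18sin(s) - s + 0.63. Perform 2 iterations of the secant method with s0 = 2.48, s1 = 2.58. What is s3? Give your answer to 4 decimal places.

h(2.48) = 0.103710, h(2.58) = -0.256539
s2 = 2.580000 − (-0.256539)·(2.580000 − 2.480000) / (-0.256539 − 0.103710) = 2.580000 − (-0.025654)/(-0.360249) = 2.508788
h(2.508788) = 0.001890
s3 = 2.508788 − 0.001890·(2.508788 − 2.580000) / (0.001890 − (-0.256539)) = 2.508788 − (-0.000135)/(0.258429) = 2.509309

2.5093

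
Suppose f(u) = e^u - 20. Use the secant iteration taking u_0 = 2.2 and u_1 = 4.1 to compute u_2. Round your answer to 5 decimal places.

f(2.2) = -10.9749865, f(4.1) = 40.3402876
u_2 = 4.1000000 − 40.3402876·(4.1000000 − 2.2000000) / (40.3402876 − (-10.9749865)) = 4.1000000 − (76.6465464)/(51.3152741) = 2.6063600

2.60636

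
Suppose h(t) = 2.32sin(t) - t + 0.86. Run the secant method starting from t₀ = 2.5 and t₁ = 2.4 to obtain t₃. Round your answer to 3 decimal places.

2.410

h(2.5) = -0.25154, h(2.4) = 0.02707
t₂ = 2.40000 − 0.02707·(2.40000 − 2.50000) / (0.02707 − (-0.25154)) = 2.40000 − (-0.00271)/(0.27862) = 2.40972
h(2.40972) = 0.00066
t₃ = 2.40972 − 0.00066·(2.40972 − 2.40000) / (0.00066 − 0.02707) = 2.40972 − (0.00001)/(-0.02642) = 2.40996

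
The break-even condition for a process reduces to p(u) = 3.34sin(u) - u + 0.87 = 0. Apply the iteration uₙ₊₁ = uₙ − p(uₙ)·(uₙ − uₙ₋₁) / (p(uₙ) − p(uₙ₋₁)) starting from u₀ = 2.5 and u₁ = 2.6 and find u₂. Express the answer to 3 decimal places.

2.598

p(2.5) = 0.36890, p(2.6) = -0.00823
u₂ = 2.60000 − (-0.00823)·(2.60000 − 2.50000) / (-0.00823 − 0.36890) = 2.60000 − (-0.00082)/(-0.37712) = 2.59782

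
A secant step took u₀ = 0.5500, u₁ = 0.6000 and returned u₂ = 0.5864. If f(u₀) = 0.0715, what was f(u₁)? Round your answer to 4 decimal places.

The secant line through (0.5500, 0.0715) and (0.6000, f(u₁)) crosses zero at u₂ = 0.5864.
So (0.5500, 0.0715), (0.6000, f(u₁)), (0.5864, 0) are collinear:
f(u₁) = 0.0715 · (0.6000 − 0.5864) / (0.5500 − 0.5864) = 0.0715 · (0.013600)/(-0.036400) = -0.026714

-0.0267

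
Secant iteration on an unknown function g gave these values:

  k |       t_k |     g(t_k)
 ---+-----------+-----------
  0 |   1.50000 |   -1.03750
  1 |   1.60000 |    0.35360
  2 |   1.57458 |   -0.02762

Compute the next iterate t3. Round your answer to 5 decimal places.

t3 = 1.57458 − (-0.02762)·(1.57458 − 1.60000) / (-0.02762 − 0.35360)
   = 1.57458 − (0.0007021)/(-0.3812200) = 1.5764217

1.57642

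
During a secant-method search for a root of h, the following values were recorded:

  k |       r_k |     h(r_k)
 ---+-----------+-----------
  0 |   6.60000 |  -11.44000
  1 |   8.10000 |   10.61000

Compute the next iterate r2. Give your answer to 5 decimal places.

7.37823

r2 = 8.10000 − 10.61000·(8.10000 − 6.60000) / (10.61000 − (-11.44000))
   = 8.10000 − (15.9150000)/(22.0500000) = 7.3782313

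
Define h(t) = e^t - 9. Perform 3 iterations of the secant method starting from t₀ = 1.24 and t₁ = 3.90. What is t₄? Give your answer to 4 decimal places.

2.3553

h(1.24) = -5.544387, h(3.90) = 40.402449
t₂ = 3.900000 − 40.402449·(3.900000 − 1.240000) / (40.402449 − (-5.544387)) = 3.900000 − (107.470515)/(45.946836) = 1.560981
h(1.560981) = -4.236507
t₃ = 1.560981 − (-4.236507)·(1.560981 − 3.900000) / (-4.236507 − 40.402449) = 1.560981 − (9.909271)/(-44.638956) = 1.782968
h(1.782968) = -3.052516
t₄ = 1.782968 − (-3.052516)·(1.782968 − 1.560981) / (-3.052516 − (-4.236507)) = 1.782968 − (-0.677619)/(1.183991) = 2.355286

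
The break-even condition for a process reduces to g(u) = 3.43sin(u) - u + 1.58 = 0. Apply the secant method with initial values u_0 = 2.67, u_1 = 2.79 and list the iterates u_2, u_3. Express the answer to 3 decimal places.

2.783, 2.783

g(2.67) = 0.46827, g(2.79) = -0.02873
u_2 = 2.79000 − (-0.02873)·(2.79000 − 2.67000) / (-0.02873 − 0.46827) = 2.79000 − (-0.00345)/(-0.49700) = 2.78306
g(2.78306) = 0.00052
u_3 = 2.78306 − 0.00052·(2.78306 − 2.79000) / (0.00052 − (-0.02873)) = 2.78306 − (0.00000)/(0.02925) = 2.78319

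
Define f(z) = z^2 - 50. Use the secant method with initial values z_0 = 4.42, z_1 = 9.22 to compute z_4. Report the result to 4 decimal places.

7.0728

f(4.42) = -30.463600, f(9.22) = 35.008400
z_2 = 9.220000 − 35.008400·(9.220000 − 4.420000) / (35.008400 − (-30.463600)) = 9.220000 − (168.040320)/(65.472000) = 6.653402
f(6.653402) = -5.732245
z_3 = 6.653402 − (-5.732245)·(6.653402 − 9.220000) / (-5.732245 − 35.008400) = 6.653402 − (14.712370)/(-40.740645) = 7.014524
f(7.014524) = -0.796447
z_4 = 7.014524 − (-0.796447)·(7.014524 − 6.653402) / (-0.796447 − (-5.732245)) = 7.014524 − (-0.287615)/(4.935798) = 7.072796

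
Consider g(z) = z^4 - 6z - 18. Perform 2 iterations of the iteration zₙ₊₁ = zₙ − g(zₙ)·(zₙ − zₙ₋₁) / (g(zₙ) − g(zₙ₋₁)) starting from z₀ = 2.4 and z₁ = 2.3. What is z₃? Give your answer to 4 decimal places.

2.3841

g(2.4) = 0.777600, g(2.3) = -3.815900
z₂ = 2.300000 − (-3.815900)·(2.300000 − 2.400000) / (-3.815900 − 0.777600) = 2.300000 − (0.381590)/(-4.593500) = 2.383072
g(2.383072) = -0.047039
z₃ = 2.383072 − (-0.047039)·(2.383072 − 2.300000) / (-0.047039 − (-3.815900)) = 2.383072 − (-0.003908)/(3.768861) = 2.384109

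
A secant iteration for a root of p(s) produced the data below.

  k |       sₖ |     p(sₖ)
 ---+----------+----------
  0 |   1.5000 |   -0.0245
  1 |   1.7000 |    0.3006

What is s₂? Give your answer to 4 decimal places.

1.5151

s₂ = 1.7000 − 0.3006·(1.7000 − 1.5000) / (0.3006 − (-0.0245))
   = 1.7000 − (0.060120)/(0.325100) = 1.515072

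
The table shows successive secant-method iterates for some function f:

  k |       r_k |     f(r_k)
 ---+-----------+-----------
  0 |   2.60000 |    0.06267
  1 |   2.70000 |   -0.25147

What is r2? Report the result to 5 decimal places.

r2 = 2.70000 − (-0.25147)·(2.70000 − 2.60000) / (-0.25147 − 0.06267)
   = 2.70000 − (-0.0251470)/(-0.3141400) = 2.6199497

2.61995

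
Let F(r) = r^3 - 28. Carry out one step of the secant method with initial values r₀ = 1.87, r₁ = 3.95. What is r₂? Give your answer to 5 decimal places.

2.68027

F(1.87) = -21.4607970, F(3.95) = 33.6298750
r₂ = 3.9500000 − 33.6298750·(3.9500000 − 1.8700000) / (33.6298750 − (-21.4607970)) = 3.9500000 − (69.9501400)/(55.0906720) = 2.6802725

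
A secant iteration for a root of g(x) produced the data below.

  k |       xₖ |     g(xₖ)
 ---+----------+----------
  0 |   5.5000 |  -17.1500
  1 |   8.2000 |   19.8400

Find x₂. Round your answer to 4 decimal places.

6.7518

x₂ = 8.2000 − 19.8400·(8.2000 − 5.5000) / (19.8400 − (-17.1500))
   = 8.2000 − (53.568000)/(36.990000) = 6.751825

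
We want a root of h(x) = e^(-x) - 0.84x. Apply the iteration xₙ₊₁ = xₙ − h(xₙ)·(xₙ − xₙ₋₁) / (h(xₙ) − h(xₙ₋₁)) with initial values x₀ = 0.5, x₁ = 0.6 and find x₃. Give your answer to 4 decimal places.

0.6325

h(0.5) = 0.186531, h(0.6) = 0.044812
x₂ = 0.600000 − 0.044812·(0.600000 − 0.500000) / (0.044812 − 0.186531) = 0.600000 − (0.004481)/(-0.141719) = 0.631620
h(0.631620) = 0.001169
x₃ = 0.631620 − 0.001169·(0.631620 − 0.600000) / (0.001169 − 0.044812) = 0.631620 − (0.000037)/(-0.043643) = 0.632467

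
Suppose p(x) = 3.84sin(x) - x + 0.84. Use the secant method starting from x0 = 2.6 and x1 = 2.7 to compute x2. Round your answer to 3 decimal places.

p(2.6) = 0.21953, p(2.7) = -0.21886
x2 = 2.70000 − (-0.21886)·(2.70000 − 2.60000) / (-0.21886 − 0.21953) = 2.70000 − (-0.02189)/(-0.43839) = 2.65008

2.650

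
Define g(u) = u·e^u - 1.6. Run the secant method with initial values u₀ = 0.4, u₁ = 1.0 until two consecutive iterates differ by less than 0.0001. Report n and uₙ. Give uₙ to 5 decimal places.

g(0.4) = -1.0032701, g(1.0) = 1.1182818
u₂ = 1.0000000 − 1.1182818·(0.6000000)/(2.1215519) = 0.6837367;  |Δ| = 0.3162633
g(0.6837367) = -0.2453349
u₃ = 0.6837367 − (-0.2453349)·(-0.3162633)/(-1.3636168) = 0.7406371;  |Δ| = 0.0569005
g(0.7406371) = -0.0466829
u₄ = 0.7406371 − (-0.0466829)·(0.0569005)/(0.1986520) = 0.7540087;  |Δ| = 0.0133715
g(0.7540087) = 0.0026480
u₅ = 0.7540087 − 0.0026480·(0.0133715)/(0.0493310) = 0.7532909;  |Δ| = 0.0007178
g(0.7532909) = -0.0000264
u₆ = 0.7532909 − (-0.0000264)·(-0.0007178)/(-0.0026744) = 0.7532980;  |Δ| = 0.0000071
|u₆ − u₅| = 0.0000071 < 0.0001

n = 6, uₙ = 0.75330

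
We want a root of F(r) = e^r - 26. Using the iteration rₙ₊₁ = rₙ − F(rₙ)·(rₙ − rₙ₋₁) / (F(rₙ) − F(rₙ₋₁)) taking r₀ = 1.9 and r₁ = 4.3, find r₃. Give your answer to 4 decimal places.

F(1.9) = -19.314106, F(4.3) = 47.699794
r₂ = 4.300000 − 47.699794·(4.300000 − 1.900000) / (47.699794 − (-19.314106)) = 4.300000 − (114.479505)/(67.013899) = 2.591705
F(2.591705) = -12.647481
r₃ = 2.591705 − (-12.647481)·(2.591705 − 4.300000) / (-12.647481 − 47.699794) = 2.591705 − (21.605628)/(-60.347275) = 2.949727

2.9497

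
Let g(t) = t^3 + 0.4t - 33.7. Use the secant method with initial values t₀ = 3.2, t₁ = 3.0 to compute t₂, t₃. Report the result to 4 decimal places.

g(3.2) = 0.348000, g(3.0) = -5.500000
t₂ = 3.000000 − (-5.500000)·(3.000000 − 3.200000) / (-5.500000 − 0.348000) = 3.000000 − (1.100000)/(-5.848000) = 3.188098
g(3.188098) = -0.021017
t₃ = 3.188098 − (-0.021017)·(3.188098 − 3.000000) / (-0.021017 − (-5.500000)) = 3.188098 − (-0.003953)/(5.478983) = 3.188820

3.1881, 3.1888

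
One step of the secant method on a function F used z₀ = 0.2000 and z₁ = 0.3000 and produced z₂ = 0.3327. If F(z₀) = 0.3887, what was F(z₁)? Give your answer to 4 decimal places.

0.0958

The secant line through (0.2000, 0.3887) and (0.3000, F(z₁)) crosses zero at z₂ = 0.3327.
So (0.2000, 0.3887), (0.3000, F(z₁)), (0.3327, 0) are collinear:
F(z₁) = 0.3887 · (0.3000 − 0.3327) / (0.2000 − 0.3327) = 0.3887 · (-0.032700)/(-0.132700) = 0.095784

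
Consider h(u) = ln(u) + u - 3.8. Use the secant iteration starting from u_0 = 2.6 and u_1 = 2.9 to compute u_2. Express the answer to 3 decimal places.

h(2.6) = -0.24449, h(2.9) = 0.16471
u_2 = 2.90000 − 0.16471·(2.90000 − 2.60000) / (0.16471 − (-0.24449)) = 2.90000 − (0.04941)/(0.40920) = 2.77924

2.779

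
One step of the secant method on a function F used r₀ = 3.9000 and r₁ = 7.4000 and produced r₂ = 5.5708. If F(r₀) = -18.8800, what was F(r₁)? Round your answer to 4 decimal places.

20.6699

The secant line through (3.9000, -18.8800) and (7.4000, F(r₁)) crosses zero at r₂ = 5.5708.
So (3.9000, -18.8800), (7.4000, F(r₁)), (5.5708, 0) are collinear:
F(r₁) = -18.8800 · (7.4000 − 5.5708) / (3.9000 − 5.5708) = -18.8800 · (1.829200)/(-1.670800) = 20.669916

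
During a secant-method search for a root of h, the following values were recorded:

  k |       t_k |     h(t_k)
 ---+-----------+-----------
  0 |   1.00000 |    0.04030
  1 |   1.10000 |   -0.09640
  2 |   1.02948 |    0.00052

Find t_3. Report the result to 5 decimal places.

t_3 = 1.02948 − 0.00052·(1.02948 − 1.10000) / (0.00052 − (-0.09640))
   = 1.02948 − (-0.0000367)/(0.0969200) = 1.0298584

1.02986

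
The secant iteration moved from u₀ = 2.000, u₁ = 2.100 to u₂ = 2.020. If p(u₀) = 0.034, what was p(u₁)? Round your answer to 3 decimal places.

-0.136

The secant line through (2.000, 0.034) and (2.100, p(u₁)) crosses zero at u₂ = 2.020.
So (2.000, 0.034), (2.100, p(u₁)), (2.020, 0) are collinear:
p(u₁) = 0.034 · (2.100 − 2.020) / (2.000 − 2.020) = 0.034 · (0.08000)/(-0.02000) = -0.13600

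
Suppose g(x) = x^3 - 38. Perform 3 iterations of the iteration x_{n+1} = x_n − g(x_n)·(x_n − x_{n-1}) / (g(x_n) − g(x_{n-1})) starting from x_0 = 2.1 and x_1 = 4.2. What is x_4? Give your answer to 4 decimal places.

g(2.1) = -28.739000, g(4.2) = 36.088000
x_2 = 4.200000 − 36.088000·(4.200000 − 2.100000) / (36.088000 − (-28.739000)) = 4.200000 − (75.784800)/(64.827000) = 3.030969
g(3.030969) = -10.155187
x_3 = 3.030969 − (-10.155187)·(3.030969 − 4.200000) / (-10.155187 − 36.088000) = 3.030969 − (11.871733)/(-46.243187) = 3.287693
g(3.287693) = -2.463588
x_4 = 3.287693 − (-2.463588)·(3.287693 − 3.030969) / (-2.463588 − (-10.155187)) = 3.287693 − (-0.632462)/(7.691599) = 3.369920

3.3699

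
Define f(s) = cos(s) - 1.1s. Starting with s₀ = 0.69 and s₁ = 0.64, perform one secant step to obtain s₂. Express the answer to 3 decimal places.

f(0.69) = 0.01225, f(0.64) = 0.09810
s₂ = 0.64000 − 0.09810·(0.64000 − 0.69000) / (0.09810 − 0.01225) = 0.64000 − (-0.00490)/(0.08585) = 0.69713

0.697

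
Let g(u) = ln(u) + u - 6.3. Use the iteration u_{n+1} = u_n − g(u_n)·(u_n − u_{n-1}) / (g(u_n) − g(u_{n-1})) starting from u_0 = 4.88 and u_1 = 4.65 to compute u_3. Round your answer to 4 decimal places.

4.7433

g(4.88) = 0.165145, g(4.65) = -0.113133
u_2 = 4.650000 − (-0.113133)·(4.650000 − 4.880000) / (-0.113133 − 0.165145) = 4.650000 − (0.026021)/(-0.278278) = 4.743506
g(4.743506) = 0.000282
u_3 = 4.743506 − 0.000282·(4.743506 − 4.650000) / (0.000282 − (-0.113133)) = 4.743506 − (0.000026)/(0.113415) = 4.743273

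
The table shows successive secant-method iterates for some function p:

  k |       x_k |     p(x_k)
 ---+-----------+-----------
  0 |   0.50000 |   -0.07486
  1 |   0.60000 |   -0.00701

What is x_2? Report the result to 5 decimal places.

0.61033

x_2 = 0.60000 − (-0.00701)·(0.60000 − 0.50000) / (-0.00701 − (-0.07486))
   = 0.60000 − (-0.0007010)/(0.0678500) = 0.6103316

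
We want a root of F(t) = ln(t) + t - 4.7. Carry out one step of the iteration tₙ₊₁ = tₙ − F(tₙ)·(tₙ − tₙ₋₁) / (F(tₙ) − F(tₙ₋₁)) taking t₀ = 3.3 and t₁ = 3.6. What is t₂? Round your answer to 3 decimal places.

3.460

F(3.3) = -0.20608, F(3.6) = 0.18093
t₂ = 3.60000 − 0.18093·(3.60000 − 3.30000) / (0.18093 − (-0.20608)) = 3.60000 − (0.05428)/(0.38701) = 3.45975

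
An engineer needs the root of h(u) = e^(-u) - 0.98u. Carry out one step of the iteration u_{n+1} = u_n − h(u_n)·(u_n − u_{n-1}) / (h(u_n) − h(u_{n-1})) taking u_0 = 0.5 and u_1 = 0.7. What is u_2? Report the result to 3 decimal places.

h(0.5) = 0.11653, h(0.7) = -0.18941
u_2 = 0.70000 − (-0.18941)·(0.70000 − 0.50000) / (-0.18941 − 0.11653) = 0.70000 − (-0.03788)/(-0.30595) = 0.57618

0.576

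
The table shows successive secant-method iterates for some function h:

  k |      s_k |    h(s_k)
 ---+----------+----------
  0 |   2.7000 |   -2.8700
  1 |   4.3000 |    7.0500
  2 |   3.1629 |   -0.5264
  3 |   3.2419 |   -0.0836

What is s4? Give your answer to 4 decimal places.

3.2568

s4 = 3.2419 − (-0.0836)·(3.2419 − 3.1629) / (-0.0836 − (-0.5264))
   = 3.2419 − (-0.006604)/(0.442800) = 3.256815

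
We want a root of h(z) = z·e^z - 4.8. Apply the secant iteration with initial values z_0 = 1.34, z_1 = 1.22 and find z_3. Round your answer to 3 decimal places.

h(1.34) = 0.31752, h(1.22) = -0.66763
z_2 = 1.22000 − (-0.66763)·(1.22000 − 1.34000) / (-0.66763 − 0.31752) = 1.22000 − (0.08012)/(-0.98515) = 1.30132
h(1.30132) = -0.01873
z_3 = 1.30132 − (-0.01873)·(1.30132 − 1.22000) / (-0.01873 − (-0.66763)) = 1.30132 − (-0.00152)/(0.64890) = 1.30367

1.304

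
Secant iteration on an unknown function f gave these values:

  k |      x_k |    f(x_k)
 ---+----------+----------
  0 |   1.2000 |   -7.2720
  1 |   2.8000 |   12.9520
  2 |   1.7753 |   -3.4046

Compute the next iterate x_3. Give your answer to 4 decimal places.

x_3 = 1.7753 − (-3.4046)·(1.7753 − 2.8000) / (-3.4046 − 12.9520)
   = 1.7753 − (3.488694)/(-16.356600) = 1.988590

1.9886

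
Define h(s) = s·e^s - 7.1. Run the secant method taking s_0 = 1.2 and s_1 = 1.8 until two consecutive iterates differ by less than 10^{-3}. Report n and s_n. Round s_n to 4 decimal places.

h(1.2) = -3.115860, h(1.8) = 3.789365
s_2 = 1.800000 − 3.789365·(0.600000)/(6.905225) = 1.470739;  |Δ| = 0.329261
h(1.470739) = -0.698678
s_3 = 1.470739 − (-0.698678)·(-0.329261)/(-4.488044) = 1.521997;  |Δ| = 0.051258
h(1.521997) = -0.127175
s_4 = 1.521997 − (-0.127175)·(0.051258)/(0.571503) = 1.533403;  |Δ| = 0.011406
h(1.533403) = 0.005670
s_5 = 1.533403 − 0.005670·(0.011406)/(0.132845) = 1.532917;  |Δ| = 0.000487
|s_5 − s_4| = 0.000487 < 10^{-3}

n = 5, s_n = 1.5329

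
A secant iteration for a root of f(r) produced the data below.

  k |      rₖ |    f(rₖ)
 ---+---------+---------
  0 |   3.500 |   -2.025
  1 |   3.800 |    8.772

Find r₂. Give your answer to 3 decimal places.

3.556

r₂ = 3.800 − 8.772·(3.800 − 3.500) / (8.772 − (-2.025))
   = 3.800 − (2.63160)/(10.79700) = 3.55627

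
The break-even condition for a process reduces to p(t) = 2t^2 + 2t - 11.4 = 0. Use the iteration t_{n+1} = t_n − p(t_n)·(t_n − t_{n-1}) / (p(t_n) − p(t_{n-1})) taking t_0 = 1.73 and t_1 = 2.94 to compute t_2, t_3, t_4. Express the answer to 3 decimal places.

p(1.73) = -1.95420, p(2.94) = 11.76720
t_2 = 2.94000 − 11.76720·(2.94000 − 1.73000) / (11.76720 − (-1.95420)) = 2.94000 − (14.23831)/(13.72140) = 1.90233
p(1.90233) = -0.35764
t_3 = 1.90233 − (-0.35764)·(1.90233 − 2.94000) / (-0.35764 − 11.76720) = 1.90233 − (0.37111)/(-12.12484) = 1.93294
p(1.93294) = -0.06165
t_4 = 1.93294 − (-0.06165)·(1.93294 − 1.90233) / (-0.06165 − (-0.35764)) = 1.93294 − (-0.00189)/(0.29599) = 1.93931

1.902, 1.933, 1.939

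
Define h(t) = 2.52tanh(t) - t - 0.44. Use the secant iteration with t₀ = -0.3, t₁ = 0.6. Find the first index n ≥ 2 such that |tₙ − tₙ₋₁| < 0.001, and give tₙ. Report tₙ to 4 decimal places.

n = 5, tₙ = 0.3045

h(-0.3) = -0.874108, h(0.6) = 0.313365
t₂ = 0.600000 − 0.313365·(0.900000)/(1.187473) = 0.362497;  |Δ| = 0.237503
h(0.362497) = 0.072980
t₃ = 0.362497 − 0.072980·(-0.237503)/(-0.240385) = 0.290392;  |Δ| = 0.072105
h(0.290392) = -0.018503
t₄ = 0.290392 − (-0.018503)·(-0.072105)/(-0.091483) = 0.304976;  |Δ| = 0.014584
h(0.304976) = 0.000590
t₅ = 0.304976 − 0.000590·(0.014584)/(0.019094) = 0.304525;  |Δ| = 0.000451
|t₅ − t₄| = 0.000451 < 0.001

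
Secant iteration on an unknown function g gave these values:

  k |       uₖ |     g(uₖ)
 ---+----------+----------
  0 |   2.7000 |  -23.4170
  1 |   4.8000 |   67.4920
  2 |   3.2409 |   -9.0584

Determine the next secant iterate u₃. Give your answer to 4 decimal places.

u₃ = 3.2409 − (-9.0584)·(3.2409 − 4.8000) / (-9.0584 − 67.4920)
   = 3.2409 − (14.122951)/(-76.550400) = 3.425392

3.4254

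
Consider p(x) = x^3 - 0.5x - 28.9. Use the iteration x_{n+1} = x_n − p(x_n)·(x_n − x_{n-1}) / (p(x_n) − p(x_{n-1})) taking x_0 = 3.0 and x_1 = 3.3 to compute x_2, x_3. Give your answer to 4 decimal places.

3.1161, 3.1227

p(3.0) = -3.400000, p(3.3) = 5.387000
x_2 = 3.300000 − 5.387000·(3.300000 − 3.000000) / (5.387000 − (-3.400000)) = 3.300000 − (1.616100)/(8.787000) = 3.116081
p(3.116081) = -0.201028
x_3 = 3.116081 − (-0.201028)·(3.116081 − 3.300000) / (-0.201028 − 5.387000) = 3.116081 − (0.036973)/(-5.588028) = 3.122697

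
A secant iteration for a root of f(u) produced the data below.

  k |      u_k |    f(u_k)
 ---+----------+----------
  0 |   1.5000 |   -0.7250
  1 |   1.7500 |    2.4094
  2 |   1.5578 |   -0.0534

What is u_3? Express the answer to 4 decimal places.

1.5620

u_3 = 1.5578 − (-0.0534)·(1.5578 − 1.7500) / (-0.0534 − 2.4094)
   = 1.5578 − (0.010263)/(-2.462800) = 1.561967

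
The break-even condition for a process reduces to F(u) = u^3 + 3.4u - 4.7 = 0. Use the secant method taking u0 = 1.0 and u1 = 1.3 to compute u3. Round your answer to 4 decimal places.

F(1.0) = -0.300000, F(1.3) = 1.917000
u2 = 1.300000 − 1.917000·(1.300000 − 1.000000) / (1.917000 − (-0.300000)) = 1.300000 − (0.575100)/(2.217000) = 1.040595
F(1.040595) = -0.035179
u3 = 1.040595 − (-0.035179)·(1.040595 − 1.300000) / (-0.035179 − 1.917000) = 1.040595 − (0.009125)/(-1.952179) = 1.045270

1.0453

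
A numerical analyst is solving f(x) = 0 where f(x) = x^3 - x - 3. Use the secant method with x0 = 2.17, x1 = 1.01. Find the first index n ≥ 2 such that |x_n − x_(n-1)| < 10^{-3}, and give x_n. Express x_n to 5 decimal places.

n = 7, x_n = 1.67170

f(2.17) = 5.0483130, f(1.01) = -2.9796990
x2 = 1.0100000 − (-2.9796990)·(-1.1600000)/(-8.0280120) = 1.4405488;  |Δ| = 0.4305488
f(1.4405488) = -1.4511496
x3 = 1.4405488 − (-1.4511496)·(0.4305488)/(1.5285494) = 1.8492963;  |Δ| = 0.4087475
f(1.8492963) = 1.4751058
x4 = 1.8492963 − 1.4751058·(0.4087475)/(2.9262553) = 1.6432494;  |Δ| = 0.2060469
f(1.6432494) = -0.2060347
x5 = 1.6432494 − (-0.2060347)·(-0.2060469)/(-1.6811405) = 1.6685018;  |Δ| = 0.0252524
f(1.6685018) = -0.0235627
x6 = 1.6685018 − (-0.0235627)·(0.0252524)/(0.1824720) = 1.6717626;  |Δ| = 0.0032609
f(1.6717626) = 0.0004634
x7 = 1.6717626 − 0.0004634·(0.0032609)/(0.0240261) = 1.6716997;  |Δ| = 0.0000629
|x7 − x6| = 0.0000629 < 10^{-3}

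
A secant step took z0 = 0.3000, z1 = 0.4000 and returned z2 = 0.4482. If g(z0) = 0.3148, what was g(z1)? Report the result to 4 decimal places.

The secant line through (0.3000, 0.3148) and (0.4000, g(z1)) crosses zero at z2 = 0.4482.
So (0.3000, 0.3148), (0.4000, g(z1)), (0.4482, 0) are collinear:
g(z1) = 0.3148 · (0.4000 − 0.4482) / (0.3000 − 0.4482) = 0.3148 · (-0.048200)/(-0.148200) = 0.102384

0.1024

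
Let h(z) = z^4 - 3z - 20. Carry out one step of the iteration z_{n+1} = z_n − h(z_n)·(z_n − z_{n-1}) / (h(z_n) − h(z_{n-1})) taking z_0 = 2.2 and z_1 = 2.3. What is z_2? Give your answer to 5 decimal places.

h(2.2) = -3.1744000, h(2.3) = 1.0841000
z_2 = 2.3000000 − 1.0841000·(2.3000000 − 2.2000000) / (1.0841000 − (-3.1744000)) = 2.3000000 − (0.1084100)/(4.2585000) = 2.2745427

2.27454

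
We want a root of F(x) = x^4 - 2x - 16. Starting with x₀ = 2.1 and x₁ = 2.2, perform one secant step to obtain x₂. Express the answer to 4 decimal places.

F(2.1) = -0.751900, F(2.2) = 3.025600
x₂ = 2.200000 − 3.025600·(2.200000 − 2.100000) / (3.025600 − (-0.751900)) = 2.200000 − (0.302560)/(3.777500) = 2.119905

2.1199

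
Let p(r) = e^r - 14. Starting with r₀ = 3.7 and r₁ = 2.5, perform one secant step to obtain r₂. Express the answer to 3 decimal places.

2.577

p(3.7) = 26.44730, p(2.5) = -1.81751
r₂ = 2.50000 − (-1.81751)·(2.50000 − 3.70000) / (-1.81751 − 26.44730) = 2.50000 − (2.18101)/(-28.26481) = 2.57716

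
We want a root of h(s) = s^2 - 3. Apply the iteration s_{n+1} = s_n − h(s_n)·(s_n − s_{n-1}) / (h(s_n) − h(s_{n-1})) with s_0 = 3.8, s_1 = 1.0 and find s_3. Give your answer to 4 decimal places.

h(3.8) = 11.440000, h(1.0) = -2.000000
s_2 = 1.000000 − (-2.000000)·(1.000000 − 3.800000) / (-2.000000 − 11.440000) = 1.000000 − (5.600000)/(-13.440000) = 1.416667
h(1.416667) = -0.993056
s_3 = 1.416667 − (-0.993056)·(1.416667 − 1.000000) / (-0.993056 − (-2.000000)) = 1.416667 − (-0.413773)/(1.006944) = 1.827586

1.8276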